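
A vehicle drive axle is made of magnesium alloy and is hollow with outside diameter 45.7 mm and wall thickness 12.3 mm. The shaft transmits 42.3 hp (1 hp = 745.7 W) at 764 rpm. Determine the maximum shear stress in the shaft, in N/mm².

22.0 N/mm²

ω = 2π·764/60 = 80.01 rad/s, so T = P/ω = 42.3×745.7 / 80.01 = 394.3 N·m.
J = π(d_o⁴ − d_i⁴)/32 = π(0.0457⁴ − 0.0211⁴)/32 = 4.088×10^-7 m⁴.
τ_max = T·r/J = 394.3 × 0.0229 / 4.088×10^-7 = 2.204×10^7 Pa.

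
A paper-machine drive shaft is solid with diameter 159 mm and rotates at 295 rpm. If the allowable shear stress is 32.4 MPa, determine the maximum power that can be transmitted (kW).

790 kW

J = πd⁴/32 = π(0.159)⁴/32 = 6.275×10^-5 m⁴.
T_max = τ_allow·J/r = 3.24×10^7 × 6.275×10^-5 / 0.0795 = 25570 N·m.
ω = 2π·295/60 = 30.89 rad/s, so P_max = T_max·ω = 7.900×10^5 W.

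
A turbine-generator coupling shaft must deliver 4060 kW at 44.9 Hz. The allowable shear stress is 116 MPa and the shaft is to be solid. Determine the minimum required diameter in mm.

ω = 2π·44.9 = 282.1 rad/s, so T = P/ω = 4060×10³ / 282.1 = 14390 N·m.
For a solid shaft τ_max = 16T/(πd³), so d = (16T/(π τ_allow))^(1/3) = (16·14390/(π·1.16×10^8))^(1/3) = 0.08581 m.

85.8 mm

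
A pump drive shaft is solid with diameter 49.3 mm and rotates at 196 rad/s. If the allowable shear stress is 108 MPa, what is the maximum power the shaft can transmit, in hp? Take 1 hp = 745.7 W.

668 hp

J = πd⁴/32 = π(0.0493)⁴/32 = 5.799×10^-7 m⁴.
T_max = τ_allow·J/r = 1.08×10^8 × 5.799×10^-7 / 0.0246 = 2541 N·m.
ω = 196 rad/s, so P_max = T_max·ω = 4.980×10^5 W.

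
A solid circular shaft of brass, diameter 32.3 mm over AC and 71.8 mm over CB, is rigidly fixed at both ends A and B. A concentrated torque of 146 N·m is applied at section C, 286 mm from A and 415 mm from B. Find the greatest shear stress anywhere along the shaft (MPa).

Compatibility: T_A·a/J_AC = T_B·b/J_CB with T_A + T_B = T₀.
J_AC = 1.07×10^-7 m⁴, J_CB = 2.61×10^-6 m⁴, so T_A = T₀·(J_AC/a)/((J_AC/a)+(J_CB/b)) = 8.190 N·m, T_B = 137.8 N·m.
τ in each portion: τ_AC = 1.24×10^6 Pa, τ_CB = 1.90×10^6 Pa; maximum is in CB.
τ_max = T_CB·r/J = 137.8·0.0359/2.61×10^-6 = 1.896×10^6 Pa.

1.90 MPa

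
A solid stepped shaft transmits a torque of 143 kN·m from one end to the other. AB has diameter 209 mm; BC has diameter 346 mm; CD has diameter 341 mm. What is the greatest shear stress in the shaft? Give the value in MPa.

Under the same torque, τ_max = 16T/(πd³) is largest where d is smallest — segment AB (d = 209 mm).
τ_max = 16·143000/(π·(0.209)³) = 7.978×10^7 Pa.

79.8 MPa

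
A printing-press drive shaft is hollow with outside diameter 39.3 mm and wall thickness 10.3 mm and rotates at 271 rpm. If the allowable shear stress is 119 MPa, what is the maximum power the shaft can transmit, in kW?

J = π(d_o⁴ − d_i⁴)/32 = π(0.0393⁴ − 0.0187⁴)/32 = 2.222×10^-7 m⁴.
T_max = τ_allow·J/r = 1.19×10^8 × 2.222×10^-7 / 0.0196 = 1346 N·m.
ω = 2π·271/60 = 28.38 rad/s, so P_max = T_max·ω = 3.819×10^4 W.

38.2 kW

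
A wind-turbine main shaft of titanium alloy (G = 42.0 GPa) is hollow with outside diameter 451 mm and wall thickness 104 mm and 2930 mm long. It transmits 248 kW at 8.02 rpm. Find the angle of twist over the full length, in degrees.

0.317°

ω = 2π·8.02/60 = 0.8399 rad/s, so T = P/ω = 248×10³ / 0.8399 = 295300 N·m.
J = π(d_o⁴ − d_i⁴)/32 = π(0.451⁴ − 0.243⁴)/32 = 3.719×10^-3 m⁴.
θ = T·L/(G·J) = 295300 × 2.93 / (42.0×10⁹ × 3.719×10^-3) = 5.539×10^-3 rad.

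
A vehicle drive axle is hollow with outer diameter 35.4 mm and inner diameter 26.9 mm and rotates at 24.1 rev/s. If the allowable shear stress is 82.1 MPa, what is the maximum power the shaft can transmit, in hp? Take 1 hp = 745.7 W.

J = π(d_o⁴ − d_i⁴)/32 = π(0.0354⁴ − 0.0269⁴)/32 = 1.028×10^-7 m⁴.
T_max = τ_allow·J/r = 8.21×10^7 × 1.028×10^-7 / 0.0177 = 476.7 N·m.
ω = 2π·24.1 = 151.4 rad/s, so P_max = T_max·ω = 7.218×10^4 W.

96.8 hp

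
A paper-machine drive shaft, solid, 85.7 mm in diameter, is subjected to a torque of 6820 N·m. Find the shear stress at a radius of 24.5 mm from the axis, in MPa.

31.6 MPa

J = πd⁴/32 = π(0.0857)⁴/32 = 5.296×10^-6 m⁴.
Shear stress varies linearly with radius: τ = T·r/J = 6820 × 0.0245 / 5.296×10^-6 = 3.155×10^7 Pa.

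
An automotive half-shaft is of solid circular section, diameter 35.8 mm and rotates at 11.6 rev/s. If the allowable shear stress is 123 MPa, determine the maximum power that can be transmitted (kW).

J = πd⁴/32 = π(0.0358)⁴/32 = 1.613×10^-7 m⁴.
T_max = τ_allow·J/r = 1.23×10^8 × 1.613×10^-7 / 0.0179 = 1108 N·m.
ω = 2π·11.6 = 72.88 rad/s, so P_max = T_max·ω = 8.076×10^4 W.

80.8 kW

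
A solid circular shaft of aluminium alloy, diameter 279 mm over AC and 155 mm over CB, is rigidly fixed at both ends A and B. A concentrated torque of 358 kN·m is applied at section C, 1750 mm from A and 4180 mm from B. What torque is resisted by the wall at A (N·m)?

344000 N·m

Compatibility: T_A·a/J_AC = T_B·b/J_CB with T_A + T_B = T₀.
J_AC = 5.95×10^-4 m⁴, J_CB = 5.67×10^-5 m⁴, so T_A = T₀·(J_AC/a)/((J_AC/a)+(J_CB/b)) = 344300 N·m, T_B = 13730 N·m.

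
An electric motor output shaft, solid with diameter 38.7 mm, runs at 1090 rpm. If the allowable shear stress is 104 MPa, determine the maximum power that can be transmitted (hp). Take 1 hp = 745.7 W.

J = πd⁴/32 = π(0.0387)⁴/32 = 2.202×10^-7 m⁴.
T_max = τ_allow·J/r = 1.04×10^8 × 2.202×10^-7 / 0.0194 = 1184 N·m.
ω = 2π·1090/60 = 114.1 rad/s, so P_max = T_max·ω = 1.351×10^5 W.

181 hp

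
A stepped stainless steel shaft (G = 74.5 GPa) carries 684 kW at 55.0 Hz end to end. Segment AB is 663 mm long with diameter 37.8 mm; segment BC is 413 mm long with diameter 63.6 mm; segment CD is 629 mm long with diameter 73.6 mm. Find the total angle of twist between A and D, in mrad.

101 mrad

ω = 2π·55.0 = 345.6 rad/s, so T = P/ω = 684×10³ / 345.6 = 1979 N·m.
J_AB = π(0.0378)⁴/32 = 2.00×10^-7 m⁴; J_BC = π(0.0636)⁴/32 = 1.61×10^-6 m⁴; J_CD = π(0.0736)⁴/32 = 2.88×10^-6 m⁴.
θ = (T/G)·Σ L_i/J_i = (1979/74.5×10⁹)·(0.663/2.00×10^-7 + 0.413/1.61×10^-6 + 0.629/2.88×10^-6) = 0.1005 rad.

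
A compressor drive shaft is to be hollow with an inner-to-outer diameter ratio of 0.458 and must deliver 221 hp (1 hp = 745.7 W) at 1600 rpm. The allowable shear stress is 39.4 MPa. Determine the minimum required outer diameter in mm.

51.0 mm

ω = 2π·1600/60 = 167.6 rad/s, so T = P/ω = 221×745.7 / 167.6 = 983.6 N·m.
For a hollow shaft with d_i/d_o = 0.458: τ_max = 16T/(π d_o³ (1−k⁴)), so d_o = [16T/(π τ_allow (1−k⁴))]^(1/3) = [16·983.6/(π·3.94×10^7·0.9560)]^(1/3) = 0.05104 m.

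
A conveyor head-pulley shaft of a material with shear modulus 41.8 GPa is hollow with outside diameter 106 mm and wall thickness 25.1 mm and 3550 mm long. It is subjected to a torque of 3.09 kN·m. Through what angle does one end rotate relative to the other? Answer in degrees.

J = π(d_o⁴ − d_i⁴)/32 = π(0.106⁴ − 0.0558⁴)/32 = 1.144×10^-5 m⁴.
θ = T·L/(G·J) = 3090 × 3.55 / (41.8×10⁹ × 1.144×10^-5) = 0.02293 rad.

1.31°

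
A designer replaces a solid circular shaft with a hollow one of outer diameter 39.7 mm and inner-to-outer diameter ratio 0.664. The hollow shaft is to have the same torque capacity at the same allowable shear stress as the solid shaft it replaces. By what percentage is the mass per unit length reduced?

35.4 %

Equal τ_max and T ⇒ the solid shaft needs d_s³ = d_o³(1−k⁴), so d_s = 39.7·(1−0.664⁴)^(1/3) = 36.94 mm.
Area ratio A_h/A_s = d_o²(1−k²)/d_s² = (1−k²)/(1−k⁴)^(2/3) = 0.6458.
Mass saving = 1 − 0.6458 = 35.4 %.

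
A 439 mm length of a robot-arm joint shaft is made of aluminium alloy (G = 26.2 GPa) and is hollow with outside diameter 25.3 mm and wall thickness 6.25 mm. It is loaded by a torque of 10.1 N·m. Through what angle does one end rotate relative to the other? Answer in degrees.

0.258°

J = π(d_o⁴ − d_i⁴)/32 = π(0.0253⁴ − 0.0128⁴)/32 = 3.759×10^-8 m⁴.
θ = T·L/(G·J) = 10.10 × 0.439 / (26.2×10⁹ × 3.759×10^-8) = 4.502×10^-3 rad.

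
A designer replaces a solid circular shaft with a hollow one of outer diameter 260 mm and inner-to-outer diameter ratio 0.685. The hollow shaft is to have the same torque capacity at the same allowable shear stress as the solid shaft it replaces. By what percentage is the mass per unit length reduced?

Equal τ_max and T ⇒ the solid shaft needs d_s³ = d_o³(1−k⁴), so d_s = 260·(1−0.685⁴)^(1/3) = 239.3 mm.
Area ratio A_h/A_s = d_o²(1−k²)/d_s² = (1−k²)/(1−k⁴)^(2/3) = 0.6265.
Mass saving = 1 − 0.6265 = 37.4 %.

37.4 %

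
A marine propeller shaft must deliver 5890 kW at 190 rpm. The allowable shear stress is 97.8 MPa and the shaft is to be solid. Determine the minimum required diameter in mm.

249 mm

ω = 2π·190/60 = 19.90 rad/s, so T = P/ω = 5890×10³ / 19.90 = 296000 N·m.
For a solid shaft τ_max = 16T/(πd³), so d = (16T/(π τ_allow))^(1/3) = (16·296000/(π·9.78×10^7))^(1/3) = 0.2489 m.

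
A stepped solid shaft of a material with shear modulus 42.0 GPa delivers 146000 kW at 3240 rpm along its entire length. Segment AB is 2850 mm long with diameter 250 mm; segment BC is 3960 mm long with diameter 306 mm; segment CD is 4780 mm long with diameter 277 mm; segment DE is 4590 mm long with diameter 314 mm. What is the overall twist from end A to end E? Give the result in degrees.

ω = 2π·3240/60 = 339.3 rad/s, so T = P/ω = 146000×10³ / 339.3 = 430300 N·m.
J_AB = π(0.250)⁴/32 = 3.83×10^-4 m⁴; J_BC = π(0.306)⁴/32 = 8.61×10^-4 m⁴; J_CD = π(0.277)⁴/32 = 5.78×10^-4 m⁴; J_DE = π(0.314)⁴/32 = 9.54×10^-4 m⁴.
θ = (T/G)·Σ L_i/J_i = (430300/42.0×10⁹)·(2.85/3.83×10^-4 + 3.96/8.61×10^-4 + 4.78/5.78×10^-4 + 4.59/9.54×10^-4) = 0.2573 rad.

14.7°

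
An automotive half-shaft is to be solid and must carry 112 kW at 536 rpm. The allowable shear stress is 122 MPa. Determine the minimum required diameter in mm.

43.7 mm

ω = 2π·536/60 = 56.13 rad/s, so T = P/ω = 112×10³ / 56.13 = 1995 N·m.
For a solid shaft τ_max = 16T/(πd³), so d = (16T/(π τ_allow))^(1/3) = (16·1995/(π·1.22×10^8))^(1/3) = 0.04367 m.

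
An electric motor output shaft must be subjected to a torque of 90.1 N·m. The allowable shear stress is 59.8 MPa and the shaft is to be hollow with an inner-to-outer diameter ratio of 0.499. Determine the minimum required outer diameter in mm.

20.1 mm

For a hollow shaft with d_i/d_o = 0.499: τ_max = 16T/(π d_o³ (1−k⁴)), so d_o = [16T/(π τ_allow (1−k⁴))]^(1/3) = [16·90.10/(π·5.98×10^7·0.9380)]^(1/3) = 0.02015 m.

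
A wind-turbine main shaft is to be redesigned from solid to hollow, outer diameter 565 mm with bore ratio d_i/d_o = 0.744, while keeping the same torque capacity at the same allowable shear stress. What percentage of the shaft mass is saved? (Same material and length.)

43.0 %

Equal τ_max and T ⇒ the solid shaft needs d_s³ = d_o³(1−k⁴), so d_s = 565·(1−0.744⁴)^(1/3) = 500.1 mm.
Area ratio A_h/A_s = d_o²(1−k²)/d_s² = (1−k²)/(1−k⁴)^(2/3) = 0.5698.
Mass saving = 1 − 0.5698 = 43.0 %.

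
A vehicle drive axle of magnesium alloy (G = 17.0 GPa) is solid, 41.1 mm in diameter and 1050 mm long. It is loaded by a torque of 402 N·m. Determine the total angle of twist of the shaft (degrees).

5.08°

J = πd⁴/32 = π(0.0411)⁴/32 = 2.801×10^-7 m⁴.
θ = T·L/(G·J) = 402.0 × 1.05 / (17.0×10⁹ × 2.801×10^-7) = 0.08863 rad.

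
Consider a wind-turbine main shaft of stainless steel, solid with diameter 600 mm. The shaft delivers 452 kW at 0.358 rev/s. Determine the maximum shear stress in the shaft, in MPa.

ω = 2π·0.358 = 2.249 rad/s, so T = P/ω = 452×10³ / 2.249 = 200900 N·m.
J = πd⁴/32 = π(0.600)⁴/32 = 0.01272 m⁴.
τ_max = T·r/J = 200900 × 0.300 / 0.01272 = 4.738×10^6 Pa.

4.74 MPa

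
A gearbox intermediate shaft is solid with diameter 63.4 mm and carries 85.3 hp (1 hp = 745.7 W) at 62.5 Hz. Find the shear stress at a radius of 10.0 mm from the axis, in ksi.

ω = 2π·62.5 = 392.7 rad/s, so T = P/ω = 85.3×745.7 / 392.7 = 162.0 N·m.
J = πd⁴/32 = π(0.0634)⁴/32 = 1.586×10^-6 m⁴.
Shear stress varies linearly with radius: τ = T·r/J = 162.0 × 0.0100 / 1.586×10^-6 = 1.021×10^6 Pa.

0.148 ksi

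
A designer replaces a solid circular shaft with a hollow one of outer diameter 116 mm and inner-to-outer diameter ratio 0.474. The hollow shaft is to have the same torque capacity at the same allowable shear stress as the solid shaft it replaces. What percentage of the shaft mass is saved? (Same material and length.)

Equal τ_max and T ⇒ the solid shaft needs d_s³ = d_o³(1−k⁴), so d_s = 116·(1−0.474⁴)^(1/3) = 114.0 mm.
Area ratio A_h/A_s = d_o²(1−k²)/d_s² = (1−k²)/(1−k⁴)^(2/3) = 0.8026.
Mass saving = 1 − 0.8026 = 19.7 %.

19.7 %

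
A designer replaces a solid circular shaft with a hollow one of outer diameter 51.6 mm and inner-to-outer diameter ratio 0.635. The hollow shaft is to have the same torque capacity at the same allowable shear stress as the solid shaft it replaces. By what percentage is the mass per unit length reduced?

Equal τ_max and T ⇒ the solid shaft needs d_s³ = d_o³(1−k⁴), so d_s = 51.6·(1−0.635⁴)^(1/3) = 48.64 mm.
Area ratio A_h/A_s = d_o²(1−k²)/d_s² = (1−k²)/(1−k⁴)^(2/3) = 0.6717.
Mass saving = 1 − 0.6717 = 32.8 %.

32.8 %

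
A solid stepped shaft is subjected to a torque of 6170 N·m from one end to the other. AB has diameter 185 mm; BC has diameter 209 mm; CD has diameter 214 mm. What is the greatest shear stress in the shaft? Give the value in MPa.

4.96 MPa

Under the same torque, τ_max = 16T/(πd³) is largest where d is smallest — segment AB (d = 185 mm).
τ_max = 16·6170/(π·(0.185)³) = 4.963×10^6 Pa.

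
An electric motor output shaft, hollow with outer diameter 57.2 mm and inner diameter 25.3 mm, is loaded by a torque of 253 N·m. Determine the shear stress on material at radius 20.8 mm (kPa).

5210 kPa

J = π(d_o⁴ − d_i⁴)/32 = π(0.0572⁴ − 0.0253⁴)/32 = 1.011×10^-6 m⁴.
Shear stress varies linearly with radius: τ = T·r/J = 253.0 × 0.0208 / 1.011×10^-6 = 5.207×10^6 Pa.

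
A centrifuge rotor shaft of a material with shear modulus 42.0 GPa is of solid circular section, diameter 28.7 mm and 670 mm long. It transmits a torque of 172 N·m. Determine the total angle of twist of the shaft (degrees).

J = πd⁴/32 = π(0.0287)⁴/32 = 6.661×10^-8 m⁴.
θ = T·L/(G·J) = 172.0 × 0.670 / (42.0×10⁹ × 6.661×10^-8) = 0.04119 rad.

2.36°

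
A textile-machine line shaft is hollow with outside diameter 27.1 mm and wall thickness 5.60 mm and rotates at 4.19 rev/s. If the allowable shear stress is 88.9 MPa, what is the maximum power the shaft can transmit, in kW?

8.06 kW

J = π(d_o⁴ − d_i⁴)/32 = π(0.0271⁴ − 0.0159⁴)/32 = 4.668×10^-8 m⁴.
T_max = τ_allow·J/r = 8.89×10^7 × 4.668×10^-8 / 0.0136 = 306.2 N·m.
ω = 2π·4.19 = 26.33 rad/s, so P_max = T_max·ω = 8062 W.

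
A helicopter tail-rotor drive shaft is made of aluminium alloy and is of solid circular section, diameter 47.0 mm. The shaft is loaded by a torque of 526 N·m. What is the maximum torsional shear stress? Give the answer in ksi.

J = πd⁴/32 = π(0.0470)⁴/32 = 4.791×10^-7 m⁴.
τ_max = T·r/J = 526.0 × 0.0235 / 4.791×10^-7 = 2.580×10^7 Pa.

3.74 ksi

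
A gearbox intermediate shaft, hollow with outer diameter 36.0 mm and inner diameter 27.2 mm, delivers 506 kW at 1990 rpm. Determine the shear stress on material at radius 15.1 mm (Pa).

3.30e8 Pa

ω = 2π·1990/60 = 208.4 rad/s, so T = P/ω = 506×10³ / 208.4 = 2428 N·m.
J = π(d_o⁴ − d_i⁴)/32 = π(0.0360⁴ − 0.0272⁴)/32 = 1.112×10^-7 m⁴.
Shear stress varies linearly with radius: τ = T·r/J = 2428 × 0.0151 / 1.112×10^-7 = 3.298×10^8 Pa.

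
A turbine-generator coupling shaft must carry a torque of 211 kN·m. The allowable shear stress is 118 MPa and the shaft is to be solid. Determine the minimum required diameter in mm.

For a solid shaft τ_max = 16T/(πd³), so d = (16T/(π τ_allow))^(1/3) = (16·211000/(π·1.18×10^8))^(1/3) = 0.2088 m.

209 mm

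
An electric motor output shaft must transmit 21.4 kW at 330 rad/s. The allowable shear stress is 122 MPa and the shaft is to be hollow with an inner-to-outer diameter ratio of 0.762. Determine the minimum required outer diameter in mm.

16.0 mm

ω = 330 rad/s, so T = P/ω = 21.4×10³ / 330.0 = 64.85 N·m.
For a hollow shaft with d_i/d_o = 0.762: τ_max = 16T/(π d_o³ (1−k⁴)), so d_o = [16T/(π τ_allow (1−k⁴))]^(1/3) = [16·64.85/(π·1.22×10^8·0.6629)]^(1/3) = 0.01598 m.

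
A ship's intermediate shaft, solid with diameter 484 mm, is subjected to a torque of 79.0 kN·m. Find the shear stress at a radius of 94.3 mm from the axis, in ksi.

0.201 ksi

J = πd⁴/32 = π(0.484)⁴/32 = 5.387×10^-3 m⁴.
Shear stress varies linearly with radius: τ = T·r/J = 79000 × 0.0943 / 5.387×10^-3 = 1.383×10^6 Pa.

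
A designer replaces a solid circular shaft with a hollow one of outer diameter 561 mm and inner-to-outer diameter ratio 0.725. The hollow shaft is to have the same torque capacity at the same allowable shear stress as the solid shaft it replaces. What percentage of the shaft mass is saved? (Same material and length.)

Equal τ_max and T ⇒ the solid shaft needs d_s³ = d_o³(1−k⁴), so d_s = 561·(1−0.725⁴)^(1/3) = 503.7 mm.
Area ratio A_h/A_s = d_o²(1−k²)/d_s² = (1−k²)/(1−k⁴)^(2/3) = 0.5885.
Mass saving = 1 − 0.5885 = 41.2 %.

41.2 %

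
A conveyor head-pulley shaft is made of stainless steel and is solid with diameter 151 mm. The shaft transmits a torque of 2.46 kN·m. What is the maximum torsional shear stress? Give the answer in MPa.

J = πd⁴/32 = π(0.151)⁴/32 = 5.104×10^-5 m⁴.
τ_max = T·r/J = 2460 × 0.0755 / 5.104×10^-5 = 3.639×10^6 Pa.

3.64 MPa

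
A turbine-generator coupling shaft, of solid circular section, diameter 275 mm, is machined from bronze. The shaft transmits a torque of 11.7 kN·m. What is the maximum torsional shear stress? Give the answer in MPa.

2.87 MPa

J = πd⁴/32 = π(0.275)⁴/32 = 5.615×10^-4 m⁴.
τ_max = T·r/J = 11700 × 0.138 / 5.615×10^-4 = 2.865×10^6 Pa.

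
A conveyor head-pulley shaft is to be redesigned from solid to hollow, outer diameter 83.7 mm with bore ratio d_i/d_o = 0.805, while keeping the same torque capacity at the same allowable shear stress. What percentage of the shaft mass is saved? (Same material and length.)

Equal τ_max and T ⇒ the solid shaft needs d_s³ = d_o³(1−k⁴), so d_s = 83.7·(1−0.805⁴)^(1/3) = 69.80 mm.
Area ratio A_h/A_s = d_o²(1−k²)/d_s² = (1−k²)/(1−k⁴)^(2/3) = 0.5061.
Mass saving = 1 − 0.5061 = 49.4 %.

49.4 %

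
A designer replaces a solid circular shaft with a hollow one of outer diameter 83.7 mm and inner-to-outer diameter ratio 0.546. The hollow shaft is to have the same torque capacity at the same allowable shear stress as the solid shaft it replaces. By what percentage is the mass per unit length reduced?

25.3 %

Equal τ_max and T ⇒ the solid shaft needs d_s³ = d_o³(1−k⁴), so d_s = 83.7·(1−0.546⁴)^(1/3) = 81.14 mm.
Area ratio A_h/A_s = d_o²(1−k²)/d_s² = (1−k²)/(1−k⁴)^(2/3) = 0.7468.
Mass saving = 1 − 0.7468 = 25.3 %.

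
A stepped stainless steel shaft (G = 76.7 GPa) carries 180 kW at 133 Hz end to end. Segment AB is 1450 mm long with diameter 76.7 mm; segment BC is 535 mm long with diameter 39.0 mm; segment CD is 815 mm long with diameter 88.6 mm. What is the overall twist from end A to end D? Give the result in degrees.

ω = 2π·133 = 835.7 rad/s, so T = P/ω = 180×10³ / 835.7 = 215.4 N·m.
J_AB = π(0.0767)⁴/32 = 3.40×10^-6 m⁴; J_BC = π(0.0390)⁴/32 = 2.27×10^-7 m⁴; J_CD = π(0.0886)⁴/32 = 6.05×10^-6 m⁴.
θ = (T/G)·Σ L_i/J_i = (215.4/76.7×10⁹)·(1.45/3.40×10^-6 + 0.535/2.27×10^-7 + 0.815/6.05×10^-6) = 8.192×10^-3 rad.

0.469°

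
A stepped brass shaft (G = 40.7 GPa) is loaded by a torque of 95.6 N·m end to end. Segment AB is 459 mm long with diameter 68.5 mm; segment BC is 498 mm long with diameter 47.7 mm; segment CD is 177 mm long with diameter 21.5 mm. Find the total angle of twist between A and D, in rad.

J_AB = π(0.0685)⁴/32 = 2.16×10^-6 m⁴; J_BC = π(0.0477)⁴/32 = 5.08×10^-7 m⁴; J_CD = π(0.0215)⁴/32 = 2.10×10^-8 m⁴.
θ = (T/G)·Σ L_i/J_i = (95.60/40.7×10⁹)·(0.459/2.16×10^-6 + 0.498/5.08×10^-7 + 0.177/2.10×10^-8) = 0.02262 rad.

0.0226 rad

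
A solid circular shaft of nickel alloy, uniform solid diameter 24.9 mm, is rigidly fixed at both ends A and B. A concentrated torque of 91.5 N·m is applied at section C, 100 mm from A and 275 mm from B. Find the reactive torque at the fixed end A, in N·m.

With uniform GJ and both ends fixed, compatibility θ_AC = θ_CB gives T_A·a = T_B·b, together with T_A + T_B = T₀.
T_A = T₀·b/(a+b) = 91.50·275/375.0 = 67.10 N·m; T_B = 24.40 N·m.

67.1 N·m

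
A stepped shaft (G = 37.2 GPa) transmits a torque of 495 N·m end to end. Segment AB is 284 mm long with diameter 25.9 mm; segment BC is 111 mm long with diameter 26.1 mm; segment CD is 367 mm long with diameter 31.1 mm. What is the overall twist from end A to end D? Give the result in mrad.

J_AB = π(0.0259)⁴/32 = 4.42×10^-8 m⁴; J_BC = π(0.0261)⁴/32 = 4.56×10^-8 m⁴; J_CD = π(0.0311)⁴/32 = 9.18×10^-8 m⁴.
θ = (T/G)·Σ L_i/J_i = (495.0/37.2×10⁹)·(0.284/4.42×10^-8 + 0.111/4.56×10^-8 + 0.367/9.18×10^-8) = 0.1711 rad.

171 mrad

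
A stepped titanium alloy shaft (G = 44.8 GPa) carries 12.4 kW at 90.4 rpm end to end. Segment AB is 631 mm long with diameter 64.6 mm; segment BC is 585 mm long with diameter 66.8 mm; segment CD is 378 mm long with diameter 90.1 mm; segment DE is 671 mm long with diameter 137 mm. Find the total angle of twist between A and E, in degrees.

ω = 2π·90.4/60 = 9.467 rad/s, so T = P/ω = 12.4×10³ / 9.467 = 1310 N·m.
J_AB = π(0.0646)⁴/32 = 1.71×10^-6 m⁴; J_BC = π(0.0668)⁴/32 = 1.95×10^-6 m⁴; J_CD = π(0.0901)⁴/32 = 6.47×10^-6 m⁴; J_DE = π(0.137)⁴/32 = 3.46×10^-5 m⁴.
θ = (T/G)·Σ L_i/J_i = (1310/44.8×10⁹)·(0.631/1.71×10^-6 + 0.585/1.95×10^-6 + 0.378/6.47×10^-6 + 0.671/3.46×10^-5) = 0.02182 rad.

1.25°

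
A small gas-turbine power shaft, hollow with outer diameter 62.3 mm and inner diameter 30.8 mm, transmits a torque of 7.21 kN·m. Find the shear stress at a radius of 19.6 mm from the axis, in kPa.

J = π(d_o⁴ − d_i⁴)/32 = π(0.0623⁴ − 0.0308⁴)/32 = 1.391×10^-6 m⁴.
Shear stress varies linearly with radius: τ = T·r/J = 7210 × 0.0196 / 1.391×10^-6 = 1.016×10^8 Pa.

102000 kPa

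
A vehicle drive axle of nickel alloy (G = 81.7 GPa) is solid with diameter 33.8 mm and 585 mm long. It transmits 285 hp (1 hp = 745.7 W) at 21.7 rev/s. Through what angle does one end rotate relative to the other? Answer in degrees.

4.99°

ω = 2π·21.7 = 136.3 rad/s, so T = P/ω = 285×745.7 / 136.3 = 1559 N·m.
J = πd⁴/32 = π(0.0338)⁴/32 = 1.281×10^-7 m⁴.
θ = T·L/(G·J) = 1559 × 0.585 / (81.7×10⁹ × 1.281×10^-7) = 0.08710 rad.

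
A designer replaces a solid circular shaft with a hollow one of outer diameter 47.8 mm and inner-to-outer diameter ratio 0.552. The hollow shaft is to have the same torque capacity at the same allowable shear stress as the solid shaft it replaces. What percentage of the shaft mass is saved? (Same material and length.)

25.8 %

Equal τ_max and T ⇒ the solid shaft needs d_s³ = d_o³(1−k⁴), so d_s = 47.8·(1−0.552⁴)^(1/3) = 46.27 mm.
Area ratio A_h/A_s = d_o²(1−k²)/d_s² = (1−k²)/(1−k⁴)^(2/3) = 0.7420.
Mass saving = 1 − 0.7420 = 25.8 %.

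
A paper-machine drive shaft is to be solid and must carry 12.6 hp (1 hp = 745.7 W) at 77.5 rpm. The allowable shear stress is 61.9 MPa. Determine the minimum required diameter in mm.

ω = 2π·77.5/60 = 8.116 rad/s, so T = P/ω = 12.6×745.7 / 8.116 = 1158 N·m.
For a solid shaft τ_max = 16T/(πd³), so d = (16T/(π τ_allow))^(1/3) = (16·1158/(π·6.19×10^7))^(1/3) = 0.04567 m.

45.7 mm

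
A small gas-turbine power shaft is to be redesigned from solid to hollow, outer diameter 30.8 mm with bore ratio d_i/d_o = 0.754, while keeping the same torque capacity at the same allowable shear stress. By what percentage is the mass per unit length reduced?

44.0 %

Equal τ_max and T ⇒ the solid shaft needs d_s³ = d_o³(1−k⁴), so d_s = 30.8·(1−0.754⁴)^(1/3) = 27.04 mm.
Area ratio A_h/A_s = d_o²(1−k²)/d_s² = (1−k²)/(1−k⁴)^(2/3) = 0.5598.
Mass saving = 1 − 0.5598 = 44.0 %.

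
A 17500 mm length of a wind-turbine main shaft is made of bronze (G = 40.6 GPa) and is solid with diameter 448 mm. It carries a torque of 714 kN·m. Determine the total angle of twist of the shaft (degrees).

J = πd⁴/32 = π(0.448)⁴/32 = 3.955×10^-3 m⁴.
θ = T·L/(G·J) = 714000 × 17.5 / (40.6×10⁹ × 3.955×10^-3) = 0.07782 rad.

4.46°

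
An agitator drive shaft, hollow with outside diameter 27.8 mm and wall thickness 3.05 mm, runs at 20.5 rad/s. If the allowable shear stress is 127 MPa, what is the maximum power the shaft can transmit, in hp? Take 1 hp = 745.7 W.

J = π(d_o⁴ − d_i⁴)/32 = π(0.0278⁴ − 0.0217⁴)/32 = 3.687×10^-8 m⁴.
T_max = τ_allow·J/r = 1.27×10^8 × 3.687×10^-8 / 0.0139 = 336.9 N·m.
ω = 20.5 rad/s, so P_max = T_max·ω = 6906 W.

9.26 hp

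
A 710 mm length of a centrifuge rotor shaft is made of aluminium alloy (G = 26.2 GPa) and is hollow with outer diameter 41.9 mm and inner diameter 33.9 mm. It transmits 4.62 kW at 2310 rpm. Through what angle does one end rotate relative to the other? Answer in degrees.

ω = 2π·2310/60 = 241.9 rad/s, so T = P/ω = 4.62×10³ / 241.9 = 19.10 N·m.
J = π(d_o⁴ − d_i⁴)/32 = π(0.0419⁴ − 0.0339⁴)/32 = 1.729×10^-7 m⁴.
θ = T·L/(G·J) = 19.10 × 0.710 / (26.2×10⁹ × 1.729×10^-7) = 2.993×10^-3 rad.

0.171°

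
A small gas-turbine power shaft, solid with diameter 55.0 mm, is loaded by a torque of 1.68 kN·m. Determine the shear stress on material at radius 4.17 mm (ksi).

J = πd⁴/32 = π(0.0550)⁴/32 = 8.984×10^-7 m⁴.
Shear stress varies linearly with radius: τ = T·r/J = 1680 × 0.00417 / 8.984×10^-7 = 7.798×10^6 Pa.

1.13 ksi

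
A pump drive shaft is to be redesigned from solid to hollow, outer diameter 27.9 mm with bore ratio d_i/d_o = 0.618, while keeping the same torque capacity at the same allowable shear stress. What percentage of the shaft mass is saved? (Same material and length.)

31.3 %

Equal τ_max and T ⇒ the solid shaft needs d_s³ = d_o³(1−k⁴), so d_s = 27.9·(1−0.618⁴)^(1/3) = 26.47 mm.
Area ratio A_h/A_s = d_o²(1−k²)/d_s² = (1−k²)/(1−k⁴)^(2/3) = 0.6866.
Mass saving = 1 − 0.6866 = 31.3 %.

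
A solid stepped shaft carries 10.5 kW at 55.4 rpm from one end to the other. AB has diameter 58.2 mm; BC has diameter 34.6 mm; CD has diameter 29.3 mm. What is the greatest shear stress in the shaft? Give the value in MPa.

366 MPa

ω = 2π·55.4/60 = 5.801 rad/s, so T = P/ω = 10.5×10³ / 5.801 = 1810 N·m.
Under the same torque, τ_max = 16T/(πd³) is largest where d is smallest — segment CD (d = 29.3 mm).
τ_max = 16·1810/(π·(0.0293)³) = 3.665×10^8 Pa.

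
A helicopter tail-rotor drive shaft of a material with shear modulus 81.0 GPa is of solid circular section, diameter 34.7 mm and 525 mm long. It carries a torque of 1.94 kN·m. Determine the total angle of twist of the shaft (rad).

J = πd⁴/32 = π(0.0347)⁴/32 = 1.423×10^-7 m⁴.
θ = T·L/(G·J) = 1940 × 0.525 / (81.0×10⁹ × 1.423×10^-7) = 0.08834 rad.

0.0883 rad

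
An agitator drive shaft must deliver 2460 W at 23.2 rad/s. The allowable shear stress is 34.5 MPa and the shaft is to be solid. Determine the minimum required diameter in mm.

ω = 23.2 rad/s, so T = P/ω = 2460 / 23.20 = 106.0 N·m.
For a solid shaft τ_max = 16T/(πd³), so d = (16T/(π τ_allow))^(1/3) = (16·106.0/(π·3.45×10^7))^(1/3) = 0.02501 m.

25.0 mm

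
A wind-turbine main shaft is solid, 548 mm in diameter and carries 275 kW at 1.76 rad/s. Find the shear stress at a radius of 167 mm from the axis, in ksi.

ω = 1.76 rad/s, so T = P/ω = 275×10³ / 1.760 = 156200 N·m.
J = πd⁴/32 = π(0.548)⁴/32 = 8.854×10^-3 m⁴.
Shear stress varies linearly with radius: τ = T·r/J = 156200 × 0.167 / 8.854×10^-3 = 2.947×10^6 Pa.

0.427 ksi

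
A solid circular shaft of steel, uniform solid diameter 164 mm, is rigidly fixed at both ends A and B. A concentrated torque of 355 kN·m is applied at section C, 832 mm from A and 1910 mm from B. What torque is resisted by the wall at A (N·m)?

247000 N·m

With uniform GJ and both ends fixed, compatibility θ_AC = θ_CB gives T_A·a = T_B·b, together with T_A + T_B = T₀.
T_A = T₀·b/(a+b) = 355000·1910/2742 = 247300 N·m; T_B = 107700 N·m.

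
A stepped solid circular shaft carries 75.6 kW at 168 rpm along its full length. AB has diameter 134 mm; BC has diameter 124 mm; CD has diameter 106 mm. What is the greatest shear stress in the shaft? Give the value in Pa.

ω = 2π·168/60 = 17.59 rad/s, so T = P/ω = 75.6×10³ / 17.59 = 4297 N·m.
Under the same torque, τ_max = 16T/(πd³) is largest where d is smallest — segment CD (d = 106 mm).
τ_max = 16·4297/(π·(0.106)³) = 1.838×10^7 Pa.

1.84e7 Pa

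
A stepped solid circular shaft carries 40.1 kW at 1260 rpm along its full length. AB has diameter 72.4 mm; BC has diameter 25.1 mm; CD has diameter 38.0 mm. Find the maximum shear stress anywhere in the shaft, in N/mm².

97.9 N/mm²

ω = 2π·1260/60 = 131.9 rad/s, so T = P/ω = 40.1×10³ / 131.9 = 303.9 N·m.
Under the same torque, τ_max = 16T/(πd³) is largest where d is smallest — segment BC (d = 25.1 mm).
τ_max = 16·303.9/(π·(0.0251)³) = 9.788×10^7 Pa.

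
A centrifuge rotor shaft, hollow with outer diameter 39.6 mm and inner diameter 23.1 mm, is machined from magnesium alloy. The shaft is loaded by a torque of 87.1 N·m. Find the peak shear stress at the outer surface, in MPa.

8.08 MPa

J = π(d_o⁴ − d_i⁴)/32 = π(0.0396⁴ − 0.0231⁴)/32 = 2.135×10^-7 m⁴.
τ_max = T·r/J = 87.10 × 0.0198 / 2.135×10^-7 = 8.079×10^6 Pa.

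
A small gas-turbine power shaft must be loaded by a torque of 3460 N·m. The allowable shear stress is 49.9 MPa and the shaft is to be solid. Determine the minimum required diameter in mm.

70.7 mm

For a solid shaft τ_max = 16T/(πd³), so d = (16T/(π τ_allow))^(1/3) = (16·3460/(π·4.99×10^7))^(1/3) = 0.07068 m.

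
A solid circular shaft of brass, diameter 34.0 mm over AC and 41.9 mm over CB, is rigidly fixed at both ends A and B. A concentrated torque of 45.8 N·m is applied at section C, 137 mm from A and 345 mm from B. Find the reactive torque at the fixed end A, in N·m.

Compatibility: T_A·a/J_AC = T_B·b/J_CB with T_A + T_B = T₀.
J_AC = 1.31×10^-7 m⁴, J_CB = 3.03×10^-7 m⁴, so T_A = T₀·(J_AC/a)/((J_AC/a)+(J_CB/b)) = 23.91 N·m, T_B = 21.89 N·m.

23.9 N·m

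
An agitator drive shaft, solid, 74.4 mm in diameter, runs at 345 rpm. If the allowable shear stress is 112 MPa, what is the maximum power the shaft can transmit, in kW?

J = πd⁴/32 = π(0.0744)⁴/32 = 3.008×10^-6 m⁴.
T_max = τ_allow·J/r = 1.12×10^8 × 3.008×10^-6 / 0.0372 = 9057 N·m.
ω = 2π·345/60 = 36.13 rad/s, so P_max = T_max·ω = 3.272×10^5 W.

327 kW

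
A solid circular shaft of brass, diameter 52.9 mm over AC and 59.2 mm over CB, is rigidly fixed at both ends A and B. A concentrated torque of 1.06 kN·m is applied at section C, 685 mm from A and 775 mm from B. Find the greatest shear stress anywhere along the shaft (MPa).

15.3 MPa

Compatibility: T_A·a/J_AC = T_B·b/J_CB with T_A + T_B = T₀.
J_AC = 7.69×10^-7 m⁴, J_CB = 1.21×10^-6 m⁴, so T_A = T₀·(J_AC/a)/((J_AC/a)+(J_CB/b)) = 444.2 N·m, T_B = 615.8 N·m.
τ in each portion: τ_AC = 1.53×10^7 Pa, τ_CB = 1.51×10^7 Pa; maximum is in AC.
τ_max = T_AC·r/J = 444.2·0.0264/7.69×10^-7 = 1.528×10^7 Pa.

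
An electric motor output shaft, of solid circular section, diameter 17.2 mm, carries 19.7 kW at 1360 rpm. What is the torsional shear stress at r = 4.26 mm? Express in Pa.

6.86e7 Pa

ω = 2π·1360/60 = 142.4 rad/s, so T = P/ω = 19.7×10³ / 142.4 = 138.3 N·m.
J = πd⁴/32 = π(0.0172)⁴/32 = 8.592×10^-9 m⁴.
Shear stress varies linearly with radius: τ = T·r/J = 138.3 × 0.00426 / 8.592×10^-9 = 6.858×10^7 Pa.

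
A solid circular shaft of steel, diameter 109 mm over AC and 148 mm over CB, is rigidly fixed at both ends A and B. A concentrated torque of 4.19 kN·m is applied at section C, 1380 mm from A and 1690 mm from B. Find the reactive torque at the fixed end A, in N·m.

Compatibility: T_A·a/J_AC = T_B·b/J_CB with T_A + T_B = T₀.
J_AC = 1.39×10^-5 m⁴, J_CB = 4.71×10^-5 m⁴, so T_A = T₀·(J_AC/a)/((J_AC/a)+(J_CB/b)) = 1110 N·m, T_B = 3080 N·m.

1110 N·m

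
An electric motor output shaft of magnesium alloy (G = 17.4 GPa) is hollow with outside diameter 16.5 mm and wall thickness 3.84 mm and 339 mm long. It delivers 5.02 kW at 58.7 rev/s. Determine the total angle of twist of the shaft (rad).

0.0397 rad

ω = 2π·58.7 = 368.8 rad/s, so T = P/ω = 5.02×10³ / 368.8 = 13.61 N·m.
J = π(d_o⁴ − d_i⁴)/32 = π(0.0165⁴ − 0.00882⁴)/32 = 6.683×10^-9 m⁴.
θ = T·L/(G·J) = 13.61 × 0.339 / (17.4×10⁹ × 6.683×10^-9) = 0.03968 rad.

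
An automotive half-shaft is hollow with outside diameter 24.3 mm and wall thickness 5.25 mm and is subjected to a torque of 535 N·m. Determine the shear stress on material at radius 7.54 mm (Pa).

J = π(d_o⁴ − d_i⁴)/32 = π(0.0243⁴ − 0.0138⁴)/32 = 3.067×10^-8 m⁴.
Shear stress varies linearly with radius: τ = T·r/J = 535.0 × 0.00754 / 3.067×10^-8 = 1.315×10^8 Pa.

1.32e8 Pa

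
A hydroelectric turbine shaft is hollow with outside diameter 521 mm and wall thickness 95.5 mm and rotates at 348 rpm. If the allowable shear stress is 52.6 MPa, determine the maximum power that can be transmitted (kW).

44700 kW

J = π(d_o⁴ − d_i⁴)/32 = π(0.521⁴ − 0.330⁴)/32 = 6.069×10^-3 m⁴.
T_max = τ_allow·J/r = 5.26×10^7 × 6.069×10^-3 / 0.261 = 1.226e6 N·m.
ω = 2π·348/60 = 36.44 rad/s, so P_max = T_max·ω = 4.466×10^7 W.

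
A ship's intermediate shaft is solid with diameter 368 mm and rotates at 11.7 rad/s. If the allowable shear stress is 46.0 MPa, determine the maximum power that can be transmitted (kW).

J = πd⁴/32 = π(0.368)⁴/32 = 1.800×10^-3 m⁴.
T_max = τ_allow·J/r = 4.60×10^7 × 1.800×10^-3 / 0.184 = 450100 N·m.
ω = 11.7 rad/s, so P_max = T_max·ω = 5.266×10^6 W.

5270 kW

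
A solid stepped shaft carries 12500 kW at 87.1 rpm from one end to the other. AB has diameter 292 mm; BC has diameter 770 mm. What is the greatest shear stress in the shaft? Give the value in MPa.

ω = 2π·87.1/60 = 9.121 rad/s, so T = P/ω = 12500×10³ / 9.121 = 1.370e6 N·m.
Under the same torque, τ_max = 16T/(πd³) is largest where d is smallest — segment AB (d = 292 mm).
τ_max = 16·1.370e6/(π·(0.292)³) = 2.803×10^8 Pa.

280 MPa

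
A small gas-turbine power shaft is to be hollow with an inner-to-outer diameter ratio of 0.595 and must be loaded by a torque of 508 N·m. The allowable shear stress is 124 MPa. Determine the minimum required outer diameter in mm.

For a hollow shaft with d_i/d_o = 0.595: τ_max = 16T/(π d_o³ (1−k⁴)), so d_o = [16T/(π τ_allow (1−k⁴))]^(1/3) = [16·508.0/(π·1.24×10^8·0.8747)]^(1/3) = 0.02879 m.

28.8 mm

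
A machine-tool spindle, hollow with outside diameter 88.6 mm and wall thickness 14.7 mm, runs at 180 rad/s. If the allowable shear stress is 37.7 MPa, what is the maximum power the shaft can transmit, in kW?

J = π(d_o⁴ − d_i⁴)/32 = π(0.0886⁴ − 0.0592⁴)/32 = 4.844×10^-6 m⁴.
T_max = τ_allow·J/r = 3.77×10^7 × 4.844×10^-6 / 0.0443 = 4122 N·m.
ω = 180 rad/s, so P_max = T_max·ω = 7.420×10^5 W.

742 kW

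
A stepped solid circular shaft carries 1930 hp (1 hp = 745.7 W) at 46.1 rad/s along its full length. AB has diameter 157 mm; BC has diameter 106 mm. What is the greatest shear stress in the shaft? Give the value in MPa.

ω = 46.1 rad/s, so T = P/ω = 1930×745.7 / 46.10 = 31220 N·m.
Under the same torque, τ_max = 16T/(πd³) is largest where d is smallest — segment BC (d = 106 mm).
τ_max = 16·31220/(π·(0.106)³) = 1.335×10^8 Pa.

133 MPa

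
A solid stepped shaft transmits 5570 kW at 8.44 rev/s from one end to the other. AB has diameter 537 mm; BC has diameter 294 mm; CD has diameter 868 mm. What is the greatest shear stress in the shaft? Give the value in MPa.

21.1 MPa

ω = 2π·8.44 = 53.03 rad/s, so T = P/ω = 5570×10³ / 53.03 = 105000 N·m.
Under the same torque, τ_max = 16T/(πd³) is largest where d is smallest — segment BC (d = 294 mm).
τ_max = 16·105000/(π·(0.294)³) = 2.105×10^7 Pa.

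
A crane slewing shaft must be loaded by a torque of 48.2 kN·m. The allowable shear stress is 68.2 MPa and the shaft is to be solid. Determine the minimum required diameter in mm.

153 mm

For a solid shaft τ_max = 16T/(πd³), so d = (16T/(π τ_allow))^(1/3) = (16·48200/(π·6.82×10^7))^(1/3) = 0.1533 m.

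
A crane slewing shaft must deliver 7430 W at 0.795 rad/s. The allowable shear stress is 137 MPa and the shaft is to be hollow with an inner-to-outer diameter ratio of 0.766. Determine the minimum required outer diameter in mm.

80.9 mm

ω = 0.795 rad/s, so T = P/ω = 7430 / 0.7950 = 9346 N·m.
For a hollow shaft with d_i/d_o = 0.766: τ_max = 16T/(π d_o³ (1−k⁴)), so d_o = [16T/(π τ_allow (1−k⁴))]^(1/3) = [16·9346/(π·1.37×10^8·0.6557)]^(1/3) = 0.08092 m.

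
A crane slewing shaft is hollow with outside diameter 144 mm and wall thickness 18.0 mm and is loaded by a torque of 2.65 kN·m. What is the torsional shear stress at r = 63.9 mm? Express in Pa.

J = π(d_o⁴ − d_i⁴)/32 = π(0.144⁴ − 0.108⁴)/32 = 2.886×10^-5 m⁴.
Shear stress varies linearly with radius: τ = T·r/J = 2650 × 0.0639 / 2.886×10^-5 = 5.868×10^6 Pa.

5.87e6 Pa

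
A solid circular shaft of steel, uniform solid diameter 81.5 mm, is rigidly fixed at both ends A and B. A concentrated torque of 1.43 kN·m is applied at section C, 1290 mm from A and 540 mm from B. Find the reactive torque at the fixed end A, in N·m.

422 N·m

With uniform GJ and both ends fixed, compatibility θ_AC = θ_CB gives T_A·a = T_B·b, together with T_A + T_B = T₀.
T_A = T₀·b/(a+b) = 1430·540/1830 = 422.0 N·m; T_B = 1008 N·m.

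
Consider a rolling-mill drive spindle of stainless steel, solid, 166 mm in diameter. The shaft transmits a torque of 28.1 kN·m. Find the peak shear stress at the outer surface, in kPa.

31300 kPa

J = πd⁴/32 = π(0.166)⁴/32 = 7.455×10^-5 m⁴.
τ_max = T·r/J = 28100 × 0.0830 / 7.455×10^-5 = 3.129×10^7 Pa.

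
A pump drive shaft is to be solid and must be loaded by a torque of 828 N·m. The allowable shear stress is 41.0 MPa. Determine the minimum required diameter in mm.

For a solid shaft τ_max = 16T/(πd³), so d = (16T/(π τ_allow))^(1/3) = (16·828.0/(π·4.10×10^7))^(1/3) = 0.04685 m.

46.9 mm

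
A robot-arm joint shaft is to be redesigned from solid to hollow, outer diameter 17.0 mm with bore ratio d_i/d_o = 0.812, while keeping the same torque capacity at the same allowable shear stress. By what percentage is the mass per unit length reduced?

Equal τ_max and T ⇒ the solid shaft needs d_s³ = d_o³(1−k⁴), so d_s = 17.0·(1−0.812⁴)^(1/3) = 14.06 mm.
Area ratio A_h/A_s = d_o²(1−k²)/d_s² = (1−k²)/(1−k⁴)^(2/3) = 0.4983.
Mass saving = 1 − 0.4983 = 50.2 %.

50.2 %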